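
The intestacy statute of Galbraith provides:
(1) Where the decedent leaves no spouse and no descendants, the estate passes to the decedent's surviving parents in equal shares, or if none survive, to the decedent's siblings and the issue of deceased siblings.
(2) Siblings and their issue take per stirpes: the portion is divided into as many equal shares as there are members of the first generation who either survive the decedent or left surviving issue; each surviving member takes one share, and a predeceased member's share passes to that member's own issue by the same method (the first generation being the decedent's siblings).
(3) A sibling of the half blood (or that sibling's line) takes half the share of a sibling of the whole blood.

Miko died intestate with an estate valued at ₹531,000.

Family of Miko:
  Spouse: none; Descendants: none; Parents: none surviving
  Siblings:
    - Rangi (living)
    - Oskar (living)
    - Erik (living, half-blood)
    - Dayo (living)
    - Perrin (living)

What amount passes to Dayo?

Dayo receives ₹118,000.

The entire ₹531,000 passes to the siblings and their issue.
Counting each half-blood sibling's line as half a unit, there are 9/2 units in ₹531,000, so one unit is ₹118,000. Whole-blood lines (Rangi, Oskar, Dayo, and Perrin) take ₹118,000 each; half-blood lines (Erik) take ₹59,000 each.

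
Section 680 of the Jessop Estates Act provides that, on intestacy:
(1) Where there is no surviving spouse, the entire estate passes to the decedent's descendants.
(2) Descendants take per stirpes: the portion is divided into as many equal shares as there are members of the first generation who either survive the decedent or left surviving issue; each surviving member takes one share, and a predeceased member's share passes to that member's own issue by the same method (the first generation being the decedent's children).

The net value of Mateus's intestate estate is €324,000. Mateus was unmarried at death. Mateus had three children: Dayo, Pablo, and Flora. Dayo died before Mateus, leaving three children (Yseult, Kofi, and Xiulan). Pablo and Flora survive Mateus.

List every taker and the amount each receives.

The entire €324,000 passes to the descendants.
That amount (€324,000) is divided into 3 shares of €108,000: Pablo and Flora each take €108,000; Dayo's €108,000 share passes to Dayo's issue.
Dayo's share (€108,000) is divided into 3 shares of €36,000: Yseult, Kofi, and Xiulan each take €36,000.

Yseult: €36,000; Kofi: €36,000; Xiulan: €36,000; Pablo: €108,000; Flora: €108,000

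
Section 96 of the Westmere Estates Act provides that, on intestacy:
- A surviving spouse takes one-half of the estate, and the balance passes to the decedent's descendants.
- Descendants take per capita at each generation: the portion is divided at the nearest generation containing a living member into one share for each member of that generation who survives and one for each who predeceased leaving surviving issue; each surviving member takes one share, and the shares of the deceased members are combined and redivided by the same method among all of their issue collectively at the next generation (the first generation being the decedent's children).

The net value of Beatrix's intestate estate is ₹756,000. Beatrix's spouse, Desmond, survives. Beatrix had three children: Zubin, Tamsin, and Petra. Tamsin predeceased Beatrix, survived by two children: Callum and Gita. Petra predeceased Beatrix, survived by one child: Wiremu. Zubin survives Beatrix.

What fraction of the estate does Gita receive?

Desmond takes one-half of ₹756,000 = ₹378,000. The remaining ₹378,000 passes to the descendants.
The descendants' portion (₹378,000) is divided at the children's generation into 3 shares of ₹126,000. Zubin takes ₹126,000. The 2 shares of the deceased (Tamsin and Petra) are combined into a pool of ₹252,000.
That pool (₹252,000) is divided at the grandchildren's generation equally among Callum, Gita, and Wiremu: ₹84,000 each.

Gita receives 1/9 of the estate.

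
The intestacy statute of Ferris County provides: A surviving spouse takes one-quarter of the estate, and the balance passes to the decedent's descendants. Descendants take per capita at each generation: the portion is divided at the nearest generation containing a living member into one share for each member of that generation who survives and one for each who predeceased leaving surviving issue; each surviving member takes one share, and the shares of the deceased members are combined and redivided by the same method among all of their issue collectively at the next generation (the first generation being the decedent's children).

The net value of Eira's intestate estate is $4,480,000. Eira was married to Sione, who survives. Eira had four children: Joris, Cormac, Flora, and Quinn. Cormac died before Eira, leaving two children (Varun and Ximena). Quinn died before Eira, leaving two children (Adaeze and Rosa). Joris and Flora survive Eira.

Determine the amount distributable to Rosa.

Rosa receives $420,000.

Sione takes one-quarter of $4,480,000 = $1,120,000. The remaining $3,360,000 passes to the descendants.
The descendants' portion ($3,360,000) is divided at the children's generation into 4 shares of $840,000. Joris and Flora each take $840,000. The 2 shares of the deceased (Cormac and Quinn) are combined into a pool of $1,680,000.
That pool ($1,680,000) is divided at the grandchildren's generation equally among Varun, Ximena, Adaeze, and Rosa: $420,000 each.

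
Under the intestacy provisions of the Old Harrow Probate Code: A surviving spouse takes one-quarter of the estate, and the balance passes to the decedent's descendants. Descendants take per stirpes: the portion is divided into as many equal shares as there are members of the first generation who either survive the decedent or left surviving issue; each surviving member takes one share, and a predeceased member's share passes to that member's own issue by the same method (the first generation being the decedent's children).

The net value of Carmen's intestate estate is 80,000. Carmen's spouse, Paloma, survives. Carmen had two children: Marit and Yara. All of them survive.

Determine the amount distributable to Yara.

Yara receives 30,000.

Paloma takes one-quarter of 80,000 = 20,000. The remaining 60,000 passes to the descendants.
The descendants' portion (60,000) is divided into 2 shares of 30,000: Marit and Yara each take 30,000.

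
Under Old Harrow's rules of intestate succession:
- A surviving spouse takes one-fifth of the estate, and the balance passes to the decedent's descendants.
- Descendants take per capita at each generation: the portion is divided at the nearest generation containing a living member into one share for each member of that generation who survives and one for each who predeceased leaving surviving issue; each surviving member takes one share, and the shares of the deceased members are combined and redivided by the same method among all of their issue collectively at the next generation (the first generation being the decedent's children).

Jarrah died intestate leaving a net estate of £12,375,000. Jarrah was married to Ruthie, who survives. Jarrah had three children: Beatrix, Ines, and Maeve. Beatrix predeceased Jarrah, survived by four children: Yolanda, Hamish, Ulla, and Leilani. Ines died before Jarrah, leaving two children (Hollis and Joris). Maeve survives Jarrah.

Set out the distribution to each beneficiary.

Ruthie: £2,475,000; Yolanda: £1,100,000; Hamish: £1,100,000; Ulla: £1,100,000; Leilani: £1,100,000; Hollis: £1,100,000; Joris: £1,100,000; Maeve: £3,300,000

Ruthie takes one-fifth of £12,375,000 = £2,475,000. The remaining £9,900,000 passes to the descendants.
The descendants' portion (£9,900,000) is divided at the children's generation into 3 shares of £3,300,000. Maeve takes £3,300,000. The 2 shares of the deceased (Beatrix and Ines) are combined into a pool of £6,600,000.
That pool (£6,600,000) is divided at the grandchildren's generation equally among Yolanda, Hamish, Ulla, Leilani, Hollis, and Joris: £1,100,000 each.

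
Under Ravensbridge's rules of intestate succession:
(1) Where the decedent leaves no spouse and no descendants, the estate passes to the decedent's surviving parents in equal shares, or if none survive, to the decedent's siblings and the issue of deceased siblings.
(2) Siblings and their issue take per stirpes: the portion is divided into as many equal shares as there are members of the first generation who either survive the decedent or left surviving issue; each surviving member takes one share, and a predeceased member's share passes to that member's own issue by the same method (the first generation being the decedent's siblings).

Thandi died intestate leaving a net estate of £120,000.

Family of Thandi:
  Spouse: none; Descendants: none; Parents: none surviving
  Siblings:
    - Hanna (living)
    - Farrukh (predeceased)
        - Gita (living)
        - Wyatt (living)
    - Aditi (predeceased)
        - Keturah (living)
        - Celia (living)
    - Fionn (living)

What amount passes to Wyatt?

Wyatt receives £15,000.

The entire £120,000 passes to the siblings and their issue.
That amount (£120,000) is divided into 4 shares of £30,000: Hanna and Fionn each take £30,000; Farrukh's £30,000 share passes to Farrukh's issue; Aditi's £30,000 share passes to Aditi's issue.
Farrukh's share (£30,000) is divided into 2 shares of £15,000: Gita and Wyatt each take £15,000.
Aditi's share (£30,000) is divided into 2 shares of £15,000: Keturah and Celia each take £15,000.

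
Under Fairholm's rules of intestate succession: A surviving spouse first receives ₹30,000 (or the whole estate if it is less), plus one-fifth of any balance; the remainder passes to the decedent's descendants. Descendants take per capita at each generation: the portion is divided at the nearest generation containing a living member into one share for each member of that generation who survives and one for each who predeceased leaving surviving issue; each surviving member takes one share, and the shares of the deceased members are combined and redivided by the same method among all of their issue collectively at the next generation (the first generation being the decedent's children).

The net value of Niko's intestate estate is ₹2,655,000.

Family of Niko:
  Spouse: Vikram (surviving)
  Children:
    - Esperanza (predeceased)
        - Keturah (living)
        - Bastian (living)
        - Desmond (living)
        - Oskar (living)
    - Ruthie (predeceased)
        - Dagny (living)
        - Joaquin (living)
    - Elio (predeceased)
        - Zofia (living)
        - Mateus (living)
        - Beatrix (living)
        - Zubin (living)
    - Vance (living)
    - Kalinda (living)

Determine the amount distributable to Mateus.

Mateus receives ₹126,000.

Vikram first takes ₹30,000, leaving a balance of ₹2,625,000. Vikram then takes one-fifth of the balance (₹525,000), for a total of ₹555,000. The remaining ₹2,100,000 passes to the descendants.
The descendants' portion (₹2,100,000) is divided at the children's generation into 5 shares of ₹420,000. Vance and Kalinda each take ₹420,000. The 3 shares of the deceased (Esperanza, Ruthie, and Elio) are combined into a pool of ₹1,260,000.
That pool (₹1,260,000) is divided at the grandchildren's generation equally among Keturah, Bastian, Desmond, Oskar, Dagny, Joaquin, Zofia, Mateus, Beatrix, and Zubin: ₹126,000 each.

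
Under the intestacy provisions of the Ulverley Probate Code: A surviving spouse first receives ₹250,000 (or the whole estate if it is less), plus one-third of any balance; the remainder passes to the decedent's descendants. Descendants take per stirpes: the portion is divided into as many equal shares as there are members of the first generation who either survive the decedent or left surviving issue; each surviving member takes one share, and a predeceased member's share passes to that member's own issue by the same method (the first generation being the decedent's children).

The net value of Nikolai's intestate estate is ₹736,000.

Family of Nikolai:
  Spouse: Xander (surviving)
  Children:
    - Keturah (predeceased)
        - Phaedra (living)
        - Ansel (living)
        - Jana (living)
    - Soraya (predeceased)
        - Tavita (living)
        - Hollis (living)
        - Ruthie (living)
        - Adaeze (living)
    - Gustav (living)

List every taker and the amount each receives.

Xander: ₹412,000; Phaedra: ₹36,000; Ansel: ₹36,000; Jana: ₹36,000; Tavita: ₹27,000; Hollis: ₹27,000; Ruthie: ₹27,000; Adaeze: ₹27,000; Gustav: ₹108,000

Xander first takes ₹250,000, leaving a balance of ₹486,000. Xander then takes one-third of the balance (₹162,000), for a total of ₹412,000. The remaining ₹324,000 passes to the descendants.
The descendants' portion (₹324,000) is divided into 3 shares of ₹108,000: Gustav takes ₹108,000; Keturah's ₹108,000 share passes to Keturah's issue; Soraya's ₹108,000 share passes to Soraya's issue.
Keturah's share (₹108,000) is divided into 3 shares of ₹36,000: Phaedra, Ansel, and Jana each take ₹36,000.
Soraya's share (₹108,000) is divided into 4 shares of ₹27,000: Tavita, Hollis, Ruthie, and Adaeze each take ₹27,000.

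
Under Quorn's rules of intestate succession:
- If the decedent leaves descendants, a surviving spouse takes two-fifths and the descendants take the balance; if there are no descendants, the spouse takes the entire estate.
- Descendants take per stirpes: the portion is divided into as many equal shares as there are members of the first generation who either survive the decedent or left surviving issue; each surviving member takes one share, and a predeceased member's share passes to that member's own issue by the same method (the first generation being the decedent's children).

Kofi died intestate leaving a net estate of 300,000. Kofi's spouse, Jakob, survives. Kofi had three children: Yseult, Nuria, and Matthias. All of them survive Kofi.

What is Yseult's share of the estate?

Jakob takes two-fifths of 300,000 = 120,000. The remaining 180,000 passes to the descendants.
The descendants' portion (180,000) is divided into 3 shares of 60,000: Yseult, Nuria, and Matthias each take 60,000.

Yseult receives 60,000.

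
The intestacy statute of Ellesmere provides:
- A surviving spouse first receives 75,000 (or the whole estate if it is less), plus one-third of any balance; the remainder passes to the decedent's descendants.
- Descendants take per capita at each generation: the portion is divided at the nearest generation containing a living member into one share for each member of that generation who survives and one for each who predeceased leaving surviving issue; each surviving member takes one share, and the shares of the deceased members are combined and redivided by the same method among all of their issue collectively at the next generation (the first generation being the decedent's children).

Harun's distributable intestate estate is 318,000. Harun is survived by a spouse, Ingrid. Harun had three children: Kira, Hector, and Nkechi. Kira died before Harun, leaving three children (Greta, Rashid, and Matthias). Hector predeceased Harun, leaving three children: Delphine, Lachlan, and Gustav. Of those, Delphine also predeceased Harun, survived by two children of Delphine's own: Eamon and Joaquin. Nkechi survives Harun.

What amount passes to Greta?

Greta receives 18,000.

Ingrid first takes 75,000, leaving a balance of 243,000. Ingrid then takes one-third of the balance (81,000), for a total of 156,000. The remaining 162,000 passes to the descendants.
The descendants' portion (162,000) is divided at the children's generation into 3 shares of 54,000. Nkechi takes 54,000. The 2 shares of the deceased (Kira and Hector) are combined into a pool of 108,000.
That pool (108,000) is divided at the grandchildren's generation into 6 shares of 18,000. Greta, Rashid, Matthias, Lachlan, and Gustav each take 18,000. The remaining share for the deceased Delphine (18,000) is carried to the next generation.
That pool (18,000) is divided at the great-grandchildren's generation equally among Eamon and Joaquin: 9,000 each.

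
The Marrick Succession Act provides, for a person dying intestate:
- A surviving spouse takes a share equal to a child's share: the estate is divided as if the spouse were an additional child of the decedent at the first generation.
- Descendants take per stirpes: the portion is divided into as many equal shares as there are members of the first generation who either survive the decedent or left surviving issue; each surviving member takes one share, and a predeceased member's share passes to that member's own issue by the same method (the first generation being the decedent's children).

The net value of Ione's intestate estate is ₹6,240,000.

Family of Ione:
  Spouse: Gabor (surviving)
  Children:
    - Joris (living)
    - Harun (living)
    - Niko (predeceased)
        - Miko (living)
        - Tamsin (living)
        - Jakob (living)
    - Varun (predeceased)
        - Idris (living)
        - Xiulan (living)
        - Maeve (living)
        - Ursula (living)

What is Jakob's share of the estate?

Jakob receives ₹416,000.

The spouse counts as an additional share at the children's level, so there are 5 primary shares of ₹1,248,000. Gabor takes one such share (₹1,248,000).
The children's combined portion (₹4,992,000) is divided into 4 shares of ₹1,248,000: Joris and Harun each take ₹1,248,000; Niko's ₹1,248,000 share passes to Niko's issue; Varun's ₹1,248,000 share passes to Varun's issue.
Niko's share (₹1,248,000) is divided into 3 shares of ₹416,000: Miko, Tamsin, and Jakob each take ₹416,000.
Varun's share (₹1,248,000) is divided into 4 shares of ₹312,000: Idris, Xiulan, Maeve, and Ursula each take ₹312,000.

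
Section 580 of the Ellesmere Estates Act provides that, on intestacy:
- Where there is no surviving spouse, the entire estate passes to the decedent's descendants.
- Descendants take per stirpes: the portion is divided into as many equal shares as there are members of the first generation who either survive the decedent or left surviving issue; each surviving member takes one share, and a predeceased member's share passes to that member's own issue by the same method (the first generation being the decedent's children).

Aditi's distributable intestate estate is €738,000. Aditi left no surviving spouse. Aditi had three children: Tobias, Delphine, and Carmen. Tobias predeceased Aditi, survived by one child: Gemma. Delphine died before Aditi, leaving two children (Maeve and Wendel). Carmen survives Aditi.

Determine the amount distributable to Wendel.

Wendel receives €123,000.

The entire €738,000 passes to the descendants.
That amount (€738,000) is divided into 3 shares of €246,000: Carmen takes €246,000; Tobias's €246,000 share passes to Tobias's issue; Delphine's €246,000 share passes to Delphine's issue.
Tobias's share (€246,000) passes entirely to Gemma.
Delphine's share (€246,000) is divided into 2 shares of €123,000: Maeve and Wendel each take €123,000.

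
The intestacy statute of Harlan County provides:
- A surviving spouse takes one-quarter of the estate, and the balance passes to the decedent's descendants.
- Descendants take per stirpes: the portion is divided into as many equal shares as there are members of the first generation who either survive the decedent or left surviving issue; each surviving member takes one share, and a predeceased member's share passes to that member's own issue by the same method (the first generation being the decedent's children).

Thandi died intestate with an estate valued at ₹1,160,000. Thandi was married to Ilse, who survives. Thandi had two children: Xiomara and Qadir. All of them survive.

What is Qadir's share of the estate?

Ilse takes one-quarter of ₹1,160,000 = ₹290,000. The remaining ₹870,000 passes to the descendants.
The descendants' portion (₹870,000) is divided into 2 shares of ₹435,000: Xiomara and Qadir each take ₹435,000.

Qadir receives ₹435,000.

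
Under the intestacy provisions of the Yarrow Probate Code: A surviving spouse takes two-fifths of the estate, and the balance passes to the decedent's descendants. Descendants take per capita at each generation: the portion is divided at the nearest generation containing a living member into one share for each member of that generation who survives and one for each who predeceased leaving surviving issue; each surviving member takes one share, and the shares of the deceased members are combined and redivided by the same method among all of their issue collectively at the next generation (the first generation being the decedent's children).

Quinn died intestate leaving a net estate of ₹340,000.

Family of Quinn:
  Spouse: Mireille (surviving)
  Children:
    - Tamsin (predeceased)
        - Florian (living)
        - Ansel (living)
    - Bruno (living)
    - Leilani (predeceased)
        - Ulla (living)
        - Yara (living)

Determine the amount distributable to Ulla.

Ulla receives ₹34,000.

Mireille takes two-fifths of ₹340,000 = ₹136,000. The remaining ₹204,000 passes to the descendants.
The descendants' portion (₹204,000) is divided at the children's generation into 3 shares of ₹68,000. Bruno takes ₹68,000. The 2 shares of the deceased (Tamsin and Leilani) are combined into a pool of ₹136,000.
That pool (₹136,000) is divided at the grandchildren's generation equally among Florian, Ansel, Ulla, and Yara: ₹34,000 each.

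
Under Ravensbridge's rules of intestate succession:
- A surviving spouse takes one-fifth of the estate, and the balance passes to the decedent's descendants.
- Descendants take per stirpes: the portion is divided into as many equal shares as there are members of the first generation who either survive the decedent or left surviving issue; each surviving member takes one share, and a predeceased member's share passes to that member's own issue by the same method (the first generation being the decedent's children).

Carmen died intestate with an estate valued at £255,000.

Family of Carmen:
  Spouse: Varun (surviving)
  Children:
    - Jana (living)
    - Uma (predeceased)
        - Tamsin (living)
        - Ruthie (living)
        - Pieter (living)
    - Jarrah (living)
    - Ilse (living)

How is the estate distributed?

Varun: £51,000; Jana: £51,000; Tamsin: £17,000; Ruthie: £17,000; Pieter: £17,000; Jarrah: £51,000; Ilse: £51,000

Varun takes one-fifth of £255,000 = £51,000. The remaining £204,000 passes to the descendants.
The descendants' portion (£204,000) is divided into 4 shares of £51,000: Jana, Jarrah, and Ilse each take £51,000; Uma's £51,000 share passes to Uma's issue.
Uma's share (£51,000) is divided into 3 shares of £17,000: Tamsin, Ruthie, and Pieter each take £17,000.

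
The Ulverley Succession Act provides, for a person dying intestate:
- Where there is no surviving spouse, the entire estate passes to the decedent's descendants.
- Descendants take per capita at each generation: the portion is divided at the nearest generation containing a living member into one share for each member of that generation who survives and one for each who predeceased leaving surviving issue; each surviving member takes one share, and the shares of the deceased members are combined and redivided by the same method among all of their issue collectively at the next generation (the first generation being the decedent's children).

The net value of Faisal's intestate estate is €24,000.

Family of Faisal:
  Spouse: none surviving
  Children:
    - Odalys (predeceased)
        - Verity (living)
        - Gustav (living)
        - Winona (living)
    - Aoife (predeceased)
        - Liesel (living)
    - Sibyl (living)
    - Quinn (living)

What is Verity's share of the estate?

Verity receives €3,000.

The entire €24,000 passes to the descendants.
That amount (€24,000) is divided at the children's generation into 4 shares of €6,000. Sibyl and Quinn each take €6,000. The 2 shares of the deceased (Odalys and Aoife) are combined into a pool of €12,000.
That pool (€12,000) is divided at the grandchildren's generation equally among Verity, Gustav, Winona, and Liesel: €3,000 each.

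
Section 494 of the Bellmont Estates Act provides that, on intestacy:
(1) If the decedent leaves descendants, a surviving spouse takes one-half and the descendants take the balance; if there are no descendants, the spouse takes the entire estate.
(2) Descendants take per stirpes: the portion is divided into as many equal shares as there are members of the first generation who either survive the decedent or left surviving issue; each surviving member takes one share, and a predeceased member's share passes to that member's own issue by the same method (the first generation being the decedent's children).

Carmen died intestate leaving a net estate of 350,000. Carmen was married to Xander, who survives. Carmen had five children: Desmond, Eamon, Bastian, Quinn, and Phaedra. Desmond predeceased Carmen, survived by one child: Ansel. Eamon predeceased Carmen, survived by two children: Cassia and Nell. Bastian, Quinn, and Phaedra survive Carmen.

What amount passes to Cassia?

Xander takes one-half of 350,000 = 175,000. The remaining 175,000 passes to the descendants.
The descendants' portion (175,000) is divided into 5 shares of 35,000: Bastian, Quinn, and Phaedra each take 35,000; Desmond's 35,000 share passes to Desmond's issue; Eamon's 35,000 share passes to Eamon's issue.
Desmond's share (35,000) passes entirely to Ansel.
Eamon's share (35,000) is divided into 2 shares of 17,500: Cassia and Nell each take 17,500.

Cassia receives 17,500.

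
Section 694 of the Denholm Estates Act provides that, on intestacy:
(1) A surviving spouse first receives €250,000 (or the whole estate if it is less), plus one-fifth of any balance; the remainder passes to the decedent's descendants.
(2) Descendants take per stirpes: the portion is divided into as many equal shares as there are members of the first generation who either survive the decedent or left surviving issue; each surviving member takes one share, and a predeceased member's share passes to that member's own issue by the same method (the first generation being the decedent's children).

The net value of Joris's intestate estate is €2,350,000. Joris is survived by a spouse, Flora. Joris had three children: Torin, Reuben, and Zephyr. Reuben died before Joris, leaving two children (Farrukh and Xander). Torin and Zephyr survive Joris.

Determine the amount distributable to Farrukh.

Flora first takes €250,000, leaving a balance of €2,100,000. Flora then takes one-fifth of the balance (€420,000), for a total of €670,000. The remaining €1,680,000 passes to the descendants.
The descendants' portion (€1,680,000) is divided into 3 shares of €560,000: Torin and Zephyr each take €560,000; Reuben's €560,000 share passes to Reuben's issue.
Reuben's share (€560,000) is divided into 2 shares of €280,000: Farrukh and Xander each take €280,000.

Farrukh receives €280,000.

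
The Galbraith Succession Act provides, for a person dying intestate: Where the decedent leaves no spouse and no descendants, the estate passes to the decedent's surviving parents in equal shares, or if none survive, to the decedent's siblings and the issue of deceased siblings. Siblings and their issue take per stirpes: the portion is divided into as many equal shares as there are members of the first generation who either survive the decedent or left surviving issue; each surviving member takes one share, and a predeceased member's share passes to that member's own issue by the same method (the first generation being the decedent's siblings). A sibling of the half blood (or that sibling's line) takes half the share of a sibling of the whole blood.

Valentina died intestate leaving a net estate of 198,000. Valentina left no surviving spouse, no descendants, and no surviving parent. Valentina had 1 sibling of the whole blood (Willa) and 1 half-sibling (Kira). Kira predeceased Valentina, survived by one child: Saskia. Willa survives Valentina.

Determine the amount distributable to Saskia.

Saskia receives 66,000.

The entire 198,000 passes to the siblings and their issue.
Counting each half-blood sibling's line as half a unit, there are 3/2 units in 198,000, so one unit is 132,000. Whole-blood lines (Willa) take 132,000 each; half-blood lines (Kira) take 66,000 each.
Kira's share (66,000) passes entirely to Saskia.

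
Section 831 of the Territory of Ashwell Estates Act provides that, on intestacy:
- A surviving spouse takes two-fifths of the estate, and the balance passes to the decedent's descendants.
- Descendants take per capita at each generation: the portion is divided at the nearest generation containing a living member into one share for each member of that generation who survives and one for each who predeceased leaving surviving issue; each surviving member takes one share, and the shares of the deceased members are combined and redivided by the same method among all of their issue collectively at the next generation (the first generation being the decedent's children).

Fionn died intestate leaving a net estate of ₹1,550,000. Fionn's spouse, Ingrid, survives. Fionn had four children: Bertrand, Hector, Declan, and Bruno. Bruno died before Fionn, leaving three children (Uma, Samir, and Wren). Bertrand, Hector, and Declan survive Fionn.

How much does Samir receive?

Samir receives ₹77,500.

Ingrid takes two-fifths of ₹1,550,000 = ₹620,000. The remaining ₹930,000 passes to the descendants.
The descendants' portion (₹930,000) is divided at the children's generation into 4 shares of ₹232,500. Bertrand, Hector, and Declan each take ₹232,500. The remaining share for the deceased Bruno (₹232,500) is carried to the next generation.
That pool (₹232,500) is divided at the grandchildren's generation equally among Uma, Samir, and Wren: ₹77,500 each.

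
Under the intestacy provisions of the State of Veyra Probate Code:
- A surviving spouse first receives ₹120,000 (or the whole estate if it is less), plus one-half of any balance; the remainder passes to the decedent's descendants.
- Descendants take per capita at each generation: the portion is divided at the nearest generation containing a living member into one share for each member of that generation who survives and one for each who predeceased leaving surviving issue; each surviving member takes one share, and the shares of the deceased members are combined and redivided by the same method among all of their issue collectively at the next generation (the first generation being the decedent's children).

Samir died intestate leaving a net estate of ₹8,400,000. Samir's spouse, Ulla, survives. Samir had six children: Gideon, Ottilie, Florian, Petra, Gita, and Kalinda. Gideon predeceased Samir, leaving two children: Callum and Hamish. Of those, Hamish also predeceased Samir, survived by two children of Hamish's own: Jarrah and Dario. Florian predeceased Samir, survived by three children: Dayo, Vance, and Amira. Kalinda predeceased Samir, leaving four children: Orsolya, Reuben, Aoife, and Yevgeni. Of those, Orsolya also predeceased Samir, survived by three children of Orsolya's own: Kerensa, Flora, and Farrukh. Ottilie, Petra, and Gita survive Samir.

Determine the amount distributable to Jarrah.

Ulla first takes ₹120,000, leaving a balance of ₹8,280,000. Ulla then takes one-half of the balance (₹4,140,000), for a total of ₹4,260,000. The remaining ₹4,140,000 passes to the descendants.
The descendants' portion (₹4,140,000) is divided at the children's generation into 6 shares of ₹690,000. Ottilie, Petra, and Gita each take ₹690,000. The 3 shares of the deceased (Gideon, Florian, and Kalinda) are combined into a pool of ₹2,070,000.
That pool (₹2,070,000) is divided at the grandchildren's generation into 9 shares of ₹230,000. Callum, Dayo, Vance, Amira, Reuben, Aoife, and Yevgeni each take ₹230,000. The 2 shares of the deceased (Hamish and Orsolya) are combined into a pool of ₹460,000.
That pool (₹460,000) is divided at the great-grandchildren's generation equally among Jarrah, Dario, Kerensa, Flora, and Farrukh: ₹92,000 each.

Jarrah receives ₹92,000.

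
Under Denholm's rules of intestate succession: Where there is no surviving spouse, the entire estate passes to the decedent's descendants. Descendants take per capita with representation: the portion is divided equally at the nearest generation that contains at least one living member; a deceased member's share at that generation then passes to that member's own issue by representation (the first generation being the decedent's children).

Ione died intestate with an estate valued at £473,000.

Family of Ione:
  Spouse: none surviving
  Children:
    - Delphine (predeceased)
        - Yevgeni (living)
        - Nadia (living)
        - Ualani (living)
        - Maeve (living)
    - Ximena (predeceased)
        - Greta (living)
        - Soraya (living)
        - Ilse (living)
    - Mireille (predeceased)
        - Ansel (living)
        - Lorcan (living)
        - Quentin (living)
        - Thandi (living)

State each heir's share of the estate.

The entire £473,000 passes to the descendants.
No child survives, so the initial division is made at the grandchildren's generation.
That amount (£473,000) is divided into 11 shares of £43,000: Yevgeni, Nadia, Ualani, Maeve, Greta, Soraya, Ilse, Ansel, Lorcan, Quentin, and Thandi each take £43,000.

Yevgeni: £43,000; Nadia: £43,000; Ualani: £43,000; Maeve: £43,000; Greta: £43,000; Soraya: £43,000; Ilse: £43,000; Ansel: £43,000; Lorcan: £43,000; Quentin: £43,000; Thandi: £43,000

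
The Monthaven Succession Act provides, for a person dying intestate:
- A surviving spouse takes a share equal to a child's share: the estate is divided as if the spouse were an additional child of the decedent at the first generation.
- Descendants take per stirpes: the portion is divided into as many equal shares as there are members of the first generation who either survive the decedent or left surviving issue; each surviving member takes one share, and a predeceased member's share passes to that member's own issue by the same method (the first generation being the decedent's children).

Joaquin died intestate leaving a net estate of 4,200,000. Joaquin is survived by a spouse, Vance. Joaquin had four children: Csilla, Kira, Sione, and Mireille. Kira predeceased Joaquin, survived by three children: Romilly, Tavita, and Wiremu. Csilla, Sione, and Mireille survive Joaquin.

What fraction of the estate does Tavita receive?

Tavita receives 1/15 of the estate.

The spouse counts as an additional share at the children's level, so there are 5 primary shares of 840,000. Vance takes one such share (840,000).
The children's combined portion (3,360,000) is divided into 4 shares of 840,000: Csilla, Sione, and Mireille each take 840,000; Kira's 840,000 share passes to Kira's issue.
Kira's share (840,000) is divided into 3 shares of 280,000: Romilly, Tavita, and Wiremu each take 280,000.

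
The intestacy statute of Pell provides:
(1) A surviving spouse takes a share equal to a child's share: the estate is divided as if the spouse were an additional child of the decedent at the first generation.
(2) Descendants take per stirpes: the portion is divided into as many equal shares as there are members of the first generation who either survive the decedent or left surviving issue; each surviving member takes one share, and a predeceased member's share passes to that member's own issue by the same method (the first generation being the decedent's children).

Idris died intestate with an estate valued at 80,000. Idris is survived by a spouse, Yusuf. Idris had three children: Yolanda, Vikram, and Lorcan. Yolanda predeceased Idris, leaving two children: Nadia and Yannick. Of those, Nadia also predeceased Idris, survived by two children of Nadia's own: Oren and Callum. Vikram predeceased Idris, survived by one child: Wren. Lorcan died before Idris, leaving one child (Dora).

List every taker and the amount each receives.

The spouse counts as an additional share at the children's level, so there are 4 primary shares of 20,000. Yusuf takes one such share (20,000).
The children's combined portion (60,000) is divided into 3 shares of 20,000: Yolanda's 20,000 share passes to Yolanda's issue; Vikram's 20,000 share passes to Vikram's issue; Lorcan's 20,000 share passes to Lorcan's issue.
Yolanda's share (20,000) is divided into 2 shares of 10,000: Yannick takes 10,000; Nadia's 10,000 share passes to Nadia's issue.
Nadia's share (10,000) is divided into 2 shares of 5,000: Oren and Callum each take 5,000.
Vikram's share (20,000) passes entirely to Wren.
Lorcan's share (20,000) passes entirely to Dora.

Yusuf: 20,000; Oren: 5,000; Callum: 5,000; Yannick: 10,000; Wren: 20,000; Dora: 20,000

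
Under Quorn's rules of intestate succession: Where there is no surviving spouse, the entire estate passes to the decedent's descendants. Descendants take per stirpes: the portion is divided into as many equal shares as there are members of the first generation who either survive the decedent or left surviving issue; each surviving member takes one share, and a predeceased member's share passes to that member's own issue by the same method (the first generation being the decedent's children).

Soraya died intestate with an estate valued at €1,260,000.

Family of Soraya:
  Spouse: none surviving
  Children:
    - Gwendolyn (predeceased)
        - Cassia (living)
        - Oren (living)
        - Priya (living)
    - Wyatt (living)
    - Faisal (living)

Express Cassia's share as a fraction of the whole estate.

Cassia receives 1/9 of the estate.

The entire €1,260,000 passes to the descendants.
That amount (€1,260,000) is divided into 3 shares of €420,000: Wyatt and Faisal each take €420,000; Gwendolyn's €420,000 share passes to Gwendolyn's issue.
Gwendolyn's share (€420,000) is divided into 3 shares of €140,000: Cassia, Oren, and Priya each take €140,000.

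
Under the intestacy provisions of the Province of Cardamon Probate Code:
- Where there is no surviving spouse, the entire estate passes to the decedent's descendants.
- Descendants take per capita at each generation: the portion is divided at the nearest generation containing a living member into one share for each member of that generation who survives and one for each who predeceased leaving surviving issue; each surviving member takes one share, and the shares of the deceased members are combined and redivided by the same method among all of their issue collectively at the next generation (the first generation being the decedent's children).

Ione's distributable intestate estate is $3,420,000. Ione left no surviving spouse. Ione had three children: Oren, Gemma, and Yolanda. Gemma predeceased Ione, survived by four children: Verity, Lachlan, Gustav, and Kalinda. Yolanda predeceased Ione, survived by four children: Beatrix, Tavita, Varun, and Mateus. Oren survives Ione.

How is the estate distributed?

The entire $3,420,000 passes to the descendants.
That amount ($3,420,000) is divided at the children's generation into 3 shares of $1,140,000. Oren takes $1,140,000. The 2 shares of the deceased (Gemma and Yolanda) are combined into a pool of $2,280,000.
That pool ($2,280,000) is divided at the grandchildren's generation equally among Verity, Lachlan, Gustav, Kalinda, Beatrix, Tavita, Varun, and Mateus: $285,000 each.

Oren: $1,140,000; Verity: $285,000; Lachlan: $285,000; Gustav: $285,000; Kalinda: $285,000; Beatrix: $285,000; Tavita: $285,000; Varun: $285,000; Mateus: $285,000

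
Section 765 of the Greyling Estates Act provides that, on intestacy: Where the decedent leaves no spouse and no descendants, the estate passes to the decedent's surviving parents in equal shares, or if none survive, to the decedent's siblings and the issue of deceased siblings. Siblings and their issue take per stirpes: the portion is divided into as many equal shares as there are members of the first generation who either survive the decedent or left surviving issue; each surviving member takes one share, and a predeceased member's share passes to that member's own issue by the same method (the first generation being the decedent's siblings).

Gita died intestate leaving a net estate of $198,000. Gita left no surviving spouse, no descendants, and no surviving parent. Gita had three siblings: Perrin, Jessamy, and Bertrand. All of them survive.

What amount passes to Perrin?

Perrin receives $66,000.

The entire $198,000 passes to the siblings and their issue.
That amount ($198,000) is divided into 3 shares of $66,000: Perrin, Jessamy, and Bertrand each take $66,000.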